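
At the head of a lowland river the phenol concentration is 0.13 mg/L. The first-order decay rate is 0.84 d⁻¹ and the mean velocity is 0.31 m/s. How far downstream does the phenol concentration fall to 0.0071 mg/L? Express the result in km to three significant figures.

92.7 km

From C = C₀·e^(−kt), t = ln(C₀/C)/k = ln(0.13/0.0071)/0.84 = 2.907/0.84 = 3.461 d.
Distance = v·t = 0.31 m/s × 2.991e+05 s = 9.271e+04 m = 92.71 km.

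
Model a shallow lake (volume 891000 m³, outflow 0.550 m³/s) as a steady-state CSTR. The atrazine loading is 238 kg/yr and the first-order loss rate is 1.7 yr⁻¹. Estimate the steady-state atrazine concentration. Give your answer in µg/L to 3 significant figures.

12.6 µg/L

Outflow Q = 0.550 m³/s × 3.156e+07 s/yr = 1.736e+07 m³/yr.
Steady-state CSTR mass balance: W = Q·C + k·V·C, so C = W/(Q + kV).
Q + kV = 1.736e+07 + 1.7·891000 = 1.887e+07 m³/yr.
C = 238/1.887e+07 = 1.261e-05 kg/m³ = 0.01261 mg/L = 12.61 µg/L.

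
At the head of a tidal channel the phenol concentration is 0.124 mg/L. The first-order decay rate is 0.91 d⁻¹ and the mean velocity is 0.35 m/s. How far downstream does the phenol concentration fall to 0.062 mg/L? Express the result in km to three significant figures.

From C = C₀·e^(−kt), t = ln(C₀/C)/k = ln(0.124/0.062)/0.91 = 0.6931/0.91 = 0.7617 d.
Distance = v·t = 0.35 m/s × 6.581e+04 s = 2.303e+04 m = 23.03 km.

23.0 km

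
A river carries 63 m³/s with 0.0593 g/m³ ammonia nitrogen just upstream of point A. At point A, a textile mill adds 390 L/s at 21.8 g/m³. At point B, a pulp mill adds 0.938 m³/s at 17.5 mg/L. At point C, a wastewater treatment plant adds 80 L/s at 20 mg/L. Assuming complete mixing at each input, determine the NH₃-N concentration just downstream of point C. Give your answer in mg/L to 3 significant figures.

390 L/s = 0.39 m³/s.
After input A: C = (63·0.0593 + 0.39·21.8) / 63.39 = 0.1931 mg/L.
After input B: C = (63.39·0.1931 + 0.938·17.5) / 64.33 = 0.4454 mg/L.
80 L/s = 0.08 m³/s.
After input C: C = (64.33·0.4454 + 0.08·20) / 64.41 = 0.4697 mg/L.

0.470 mg/L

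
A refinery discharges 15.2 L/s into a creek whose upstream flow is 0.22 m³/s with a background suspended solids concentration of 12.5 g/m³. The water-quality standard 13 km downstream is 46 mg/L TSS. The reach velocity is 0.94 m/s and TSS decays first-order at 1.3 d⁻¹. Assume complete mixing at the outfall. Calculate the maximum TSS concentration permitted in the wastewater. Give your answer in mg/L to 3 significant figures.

15.2 L/s = 0.0152 m³/s.
Travel time to the compliance point: t = 1.3e+04/0.94 = 1.383e+04 s = 0.1601 d; decay factor exp(−1.3·0.1601) = 0.8121.
So the concentration just after mixing may be at most 46/0.8121 = 56.64 mg/L.
Mass balance: 56.64·0.2352 = 0.0152·Cₑ + 0.22·12.5.
Cₑ = (13.32 − 2.75) / 0.0152 = 695.5 mg/L.

696 mg/L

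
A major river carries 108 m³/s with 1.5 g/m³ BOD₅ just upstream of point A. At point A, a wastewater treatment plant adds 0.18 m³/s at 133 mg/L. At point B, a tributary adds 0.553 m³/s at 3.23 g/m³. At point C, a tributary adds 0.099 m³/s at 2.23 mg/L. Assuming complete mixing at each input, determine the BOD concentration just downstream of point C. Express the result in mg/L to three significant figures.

After input A: C = (108·1.5 + 0.18·133) / 108.2 = 1.719 mg/L.
After input B: C = (108.2·1.719 + 0.553·3.23) / 108.7 = 1.726 mg/L.
After input C: C = (108.7·1.726 + 0.099·2.23) / 108.8 = 1.727 mg/L.

1.73 mg/L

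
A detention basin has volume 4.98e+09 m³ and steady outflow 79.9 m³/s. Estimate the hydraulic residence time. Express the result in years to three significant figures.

1.98 yr

Q = 79.9 m³/s × 3.156e+07 s/yr = 2.521e+09 m³/yr.
Hydraulic residence time τ = V/Q = 4.98e+09/2.521e+09 = 1.975 yr.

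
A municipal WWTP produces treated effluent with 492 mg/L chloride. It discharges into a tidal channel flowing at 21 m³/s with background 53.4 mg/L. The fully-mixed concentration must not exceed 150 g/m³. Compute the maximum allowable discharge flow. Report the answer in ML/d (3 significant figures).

Mass balance at complete mixing: C_std·(Q_w + Q_r) = Q_w·C_e + Q_r·C_b.
Rearranging, Q_w = Q_r·(C_std − C_b)/(C_e − C_std) = 21·(150 − 53.4) / (492 − 150) = 5.932 m³/s.
= 512.5 ML/d.

512 ML/d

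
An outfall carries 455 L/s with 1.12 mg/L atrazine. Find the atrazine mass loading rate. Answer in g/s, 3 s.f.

455 L/s = 0.455 m³/s.
Mass flux = Q·C = 0.455 m³/s × 1.12 g/m³ = 0.5096 g/s.

0.510 g/s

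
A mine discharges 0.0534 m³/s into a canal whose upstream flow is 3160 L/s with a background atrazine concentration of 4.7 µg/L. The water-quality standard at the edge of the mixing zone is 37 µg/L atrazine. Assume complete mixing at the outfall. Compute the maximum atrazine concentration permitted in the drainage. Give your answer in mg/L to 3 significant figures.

1.95 mg/L

3160 L/s = 3.16 m³/s.
4.7 µg/L = 0.0047 mg/L.
37 µg/L = 0.037 mg/L.
Mass balance: 0.037·3.213 = 0.0534·Cₑ + 3.16·0.0047.
Cₑ = (0.1189 − 0.01485) / 0.0534 = 1.948 mg/L.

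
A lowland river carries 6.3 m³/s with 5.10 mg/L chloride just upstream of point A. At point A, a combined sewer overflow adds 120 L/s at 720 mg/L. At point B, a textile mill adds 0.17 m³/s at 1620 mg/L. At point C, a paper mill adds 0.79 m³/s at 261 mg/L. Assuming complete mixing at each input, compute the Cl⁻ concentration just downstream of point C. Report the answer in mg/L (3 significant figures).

120 L/s = 0.12 m³/s.
After input A: C = (6.3·5.1 + 0.12·720) / 6.42 = 18.46 mg/L.
After input B: C = (6.42·18.46 + 0.17·1620) / 6.59 = 59.78 mg/L.
After input C: C = (6.59·59.78 + 0.79·261) / 7.38 = 81.32 mg/L.

81.3 mg/L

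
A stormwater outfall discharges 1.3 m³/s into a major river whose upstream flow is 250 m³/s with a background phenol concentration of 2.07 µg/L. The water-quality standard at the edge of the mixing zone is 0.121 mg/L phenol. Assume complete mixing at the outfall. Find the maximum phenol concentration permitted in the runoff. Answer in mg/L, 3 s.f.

23.0 mg/L

2.07 µg/L = 0.00207 mg/L.
Mass balance: 0.121·251.3 = 1.3·Cₑ + 250·0.00207.
Cₑ = (30.41 − 0.5175) / 1.3 = 22.99 mg/L.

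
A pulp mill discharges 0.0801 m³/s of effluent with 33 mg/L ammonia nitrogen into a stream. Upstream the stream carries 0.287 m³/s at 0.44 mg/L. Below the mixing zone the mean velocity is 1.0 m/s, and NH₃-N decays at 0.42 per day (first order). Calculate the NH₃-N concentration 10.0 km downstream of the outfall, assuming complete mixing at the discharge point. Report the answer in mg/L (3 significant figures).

7.19 mg/L

After complete mixing, C₀ = (0.0801·33 + 0.287·0.44) / 0.3671 = 7.544 mg/L.
Travel time t = 1e+04 m / 1.0 m/s = 1e+04 s = 0.1157 d.
C = 7.544·exp(−0.42·0.1157) = 7.544·0.9526 = 7.187 mg/L.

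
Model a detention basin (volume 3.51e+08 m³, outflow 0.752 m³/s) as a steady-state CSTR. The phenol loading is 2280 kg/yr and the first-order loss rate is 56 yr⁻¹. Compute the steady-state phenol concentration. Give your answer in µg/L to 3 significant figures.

0.116 µg/L

Outflow Q = 0.752 m³/s × 3.156e+07 s/yr = 2.373e+07 m³/yr.
Steady-state CSTR mass balance: W = Q·C + k·V·C, so C = W/(Q + kV).
Q + kV = 2.373e+07 + 56·3.51e+08 = 1.968e+10 m³/yr.
C = 2280/1.968e+10 = 1.159e-07 kg/m³ = 0.0001159 mg/L = 0.1159 µg/L.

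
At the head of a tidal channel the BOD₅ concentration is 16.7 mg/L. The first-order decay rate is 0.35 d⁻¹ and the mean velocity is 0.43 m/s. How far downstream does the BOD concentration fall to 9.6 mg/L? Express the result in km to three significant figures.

58.8 km

From C = C₀·e^(−kt), t = ln(C₀/C)/k = ln(16.7/9.6)/0.35 = 0.5536/0.35 = 1.582 d.
Distance = v·t = 0.43 m/s × 1.367e+05 s = 5.877e+04 m = 58.77 km.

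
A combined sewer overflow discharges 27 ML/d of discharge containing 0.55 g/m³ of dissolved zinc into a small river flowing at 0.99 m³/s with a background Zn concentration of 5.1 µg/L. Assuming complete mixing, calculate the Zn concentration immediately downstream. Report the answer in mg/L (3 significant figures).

27 ML/d = 0.3125 m³/s.
5.1 µg/L = 0.0051 mg/L.
Conservation of mass across the mixing zone: C = (0.3125·0.55 + 0.99·0.0051) / (0.3125 + 0.99) = 0.1769/1.302 = 0.1358 mg/L.

0.136 mg/L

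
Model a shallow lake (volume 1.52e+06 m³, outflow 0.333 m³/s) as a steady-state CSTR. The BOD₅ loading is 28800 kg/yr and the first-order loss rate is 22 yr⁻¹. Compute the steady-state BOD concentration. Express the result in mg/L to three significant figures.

Outflow Q = 0.333 m³/s × 3.156e+07 s/yr = 1.051e+07 m³/yr.
Steady-state CSTR mass balance: W = Q·C + k·V·C, so C = W/(Q + kV).
Q + kV = 1.051e+07 + 22·1.52e+06 = 4.395e+07 m³/yr.
C = 28800/4.395e+07 = 0.0006553 kg/m³ = 0.6553 mg/L.

0.655 mg/L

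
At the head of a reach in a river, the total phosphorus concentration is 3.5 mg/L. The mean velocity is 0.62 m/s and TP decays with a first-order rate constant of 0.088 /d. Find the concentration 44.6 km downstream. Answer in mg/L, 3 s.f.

3.25 mg/L

Travel time t = 44.6 km / 0.62 m/s = 4.46e+04/0.62 = 7.194e+04 s = 0.8326 d.
First-order decay: C = 3.5·exp(−0.088·0.8326) = 3.5·0.9294 = 3.253 mg/L.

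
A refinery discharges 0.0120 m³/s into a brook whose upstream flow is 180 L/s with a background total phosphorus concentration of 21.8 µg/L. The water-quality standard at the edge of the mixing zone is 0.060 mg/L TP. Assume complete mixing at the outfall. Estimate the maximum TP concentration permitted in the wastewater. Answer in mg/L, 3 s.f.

0.633 mg/L

180 L/s = 0.18 m³/s.
21.8 µg/L = 0.0218 mg/L.
Mass balance: 0.06·0.192 = 0.012·Cₑ + 0.18·0.0218.
Cₑ = (0.01152 − 0.003924) / 0.012 = 0.633 mg/L.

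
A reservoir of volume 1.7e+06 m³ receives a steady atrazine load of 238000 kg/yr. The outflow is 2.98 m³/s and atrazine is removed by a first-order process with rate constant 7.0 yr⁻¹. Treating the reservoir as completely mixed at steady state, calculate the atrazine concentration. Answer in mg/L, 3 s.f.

2.25 mg/L

Outflow Q = 2.98 m³/s × 3.156e+07 s/yr = 9.404e+07 m³/yr.
Steady-state CSTR mass balance: W = Q·C + k·V·C, so C = W/(Q + kV).
Q + kV = 9.404e+07 + 7.0·1.7e+06 = 1.059e+08 m³/yr.
C = 238000/1.059e+08 = 0.002247 kg/m³ = 2.247 mg/L.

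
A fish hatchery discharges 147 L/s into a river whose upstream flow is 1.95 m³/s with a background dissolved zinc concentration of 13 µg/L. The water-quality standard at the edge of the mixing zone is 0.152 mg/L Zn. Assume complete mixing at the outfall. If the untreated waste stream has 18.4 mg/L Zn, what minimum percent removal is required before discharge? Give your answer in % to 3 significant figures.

89.2 %

147 L/s = 0.147 m³/s.
13 µg/L = 0.013 mg/L.
Mass balance: 0.152·2.097 = 0.147·Cₑ + 1.95·0.013.
Cₑ = (0.3187 − 0.02535) / 0.147 = 1.996 mg/L.
Required removal = 1 − 1.996/18.4 = 89.15 %.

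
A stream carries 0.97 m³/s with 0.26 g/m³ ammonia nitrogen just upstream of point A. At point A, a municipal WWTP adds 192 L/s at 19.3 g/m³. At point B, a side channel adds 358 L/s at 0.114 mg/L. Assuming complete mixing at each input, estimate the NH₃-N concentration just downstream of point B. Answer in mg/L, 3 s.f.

192 L/s = 0.192 m³/s.
After input A: C = (0.97·0.26 + 0.192·19.3) / 1.162 = 3.406 mg/L.
358 L/s = 0.358 m³/s.
After input B: C = (1.162·3.406 + 0.358·0.114) / 1.52 = 2.631 mg/L.

2.63 mg/L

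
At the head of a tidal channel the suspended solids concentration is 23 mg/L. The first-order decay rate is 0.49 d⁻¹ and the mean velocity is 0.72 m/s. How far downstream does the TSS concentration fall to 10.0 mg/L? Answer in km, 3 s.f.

From C = C₀·e^(−kt), t = ln(C₀/C)/k = ln(23/10.0)/0.49 = 0.8329/0.49 = 1.7 d.
Distance = v·t = 0.72 m/s × 1.469e+05 s = 1.057e+05 m = 105.7 km.

106 km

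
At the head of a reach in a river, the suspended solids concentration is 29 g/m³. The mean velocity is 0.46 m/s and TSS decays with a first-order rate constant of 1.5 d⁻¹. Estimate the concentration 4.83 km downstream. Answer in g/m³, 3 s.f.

24.2 g/m³

Travel time t = 4.83 km / 0.46 m/s = 4830/0.46 = 1.05e+04 s = 0.1215 d.
First-order decay: C = 29·exp(−1.5·0.1215) = 29·0.8334 = 24.17 g/m³.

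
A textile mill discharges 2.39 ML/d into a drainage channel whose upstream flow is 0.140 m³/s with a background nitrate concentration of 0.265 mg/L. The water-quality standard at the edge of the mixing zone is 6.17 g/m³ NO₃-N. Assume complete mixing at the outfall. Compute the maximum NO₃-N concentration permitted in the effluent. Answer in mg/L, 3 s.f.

36.1 mg/L

2.39 ML/d = 0.02766 m³/s.
Mass balance: 6.17·0.1677 = 0.02766·Cₑ + 0.14·0.265.
Cₑ = (1.034 − 0.0371) / 0.02766 = 36.06 mg/L.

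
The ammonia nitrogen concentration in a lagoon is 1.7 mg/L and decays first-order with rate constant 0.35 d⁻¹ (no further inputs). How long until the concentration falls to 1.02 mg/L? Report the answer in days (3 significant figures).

1.46 d

t = ln(C₀/C)/k = ln(1.7/1.02)/0.35 = 0.5108/0.35 = 1.46 d.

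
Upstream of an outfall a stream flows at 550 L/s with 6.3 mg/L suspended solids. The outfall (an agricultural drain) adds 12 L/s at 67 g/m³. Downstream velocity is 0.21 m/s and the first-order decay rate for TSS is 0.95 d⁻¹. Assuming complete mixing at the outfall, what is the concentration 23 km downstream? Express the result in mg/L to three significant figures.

2.28 mg/L

12 L/s = 0.012 m³/s.
550 L/s = 0.55 m³/s.
After complete mixing, C₀ = (0.012·67 + 0.55·6.3) / 0.562 = 7.596 mg/L.
Travel time t = 2.3e+04 m / 0.21 m/s = 1.095e+05 s = 1.268 d.
C = 7.596·exp(−0.95·1.268) = 7.596·0.2999 = 2.278 mg/L.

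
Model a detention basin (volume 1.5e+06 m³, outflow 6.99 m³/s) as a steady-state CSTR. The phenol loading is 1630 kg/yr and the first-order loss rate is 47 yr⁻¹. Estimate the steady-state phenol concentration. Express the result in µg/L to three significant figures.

Outflow Q = 6.99 m³/s × 3.156e+07 s/yr = 2.206e+08 m³/yr.
Steady-state CSTR mass balance: W = Q·C + k·V·C, so C = W/(Q + kV).
Q + kV = 2.206e+08 + 47·1.5e+06 = 2.911e+08 m³/yr.
C = 1630/2.911e+08 = 5.6e-06 kg/m³ = 0.0056 mg/L = 5.6 µg/L.

5.60 µg/L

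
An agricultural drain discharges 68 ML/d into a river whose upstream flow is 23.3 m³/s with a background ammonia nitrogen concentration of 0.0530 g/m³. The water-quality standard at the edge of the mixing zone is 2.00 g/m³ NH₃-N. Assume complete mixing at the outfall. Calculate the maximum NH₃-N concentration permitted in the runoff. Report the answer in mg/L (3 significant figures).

68 ML/d = 0.787 m³/s.
Mass balance: 2·24.09 = 0.787·Cₑ + 23.3·0.053.
Cₑ = (48.17 − 1.235) / 0.787 = 59.64 mg/L.

59.6 mg/L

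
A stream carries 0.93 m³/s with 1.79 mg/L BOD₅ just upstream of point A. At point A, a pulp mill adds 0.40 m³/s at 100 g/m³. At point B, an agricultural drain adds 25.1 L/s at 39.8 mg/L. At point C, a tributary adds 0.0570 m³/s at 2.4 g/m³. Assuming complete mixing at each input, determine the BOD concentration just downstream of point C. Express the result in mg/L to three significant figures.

After input A: C = (0.93·1.79 + 0.4·100) / 1.33 = 31.33 mg/L.
25.1 L/s = 0.0251 m³/s.
After input B: C = (1.33·31.33 + 0.0251·39.8) / 1.355 = 31.48 mg/L.
After input C: C = (1.355·31.48 + 0.057·2.4) / 1.412 = 30.31 mg/L.

30.3 mg/L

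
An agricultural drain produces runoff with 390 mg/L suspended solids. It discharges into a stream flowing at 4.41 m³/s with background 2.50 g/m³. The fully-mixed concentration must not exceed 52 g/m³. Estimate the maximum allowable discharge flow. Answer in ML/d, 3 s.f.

Mass balance at complete mixing: C_std·(Q_w + Q_r) = Q_w·C_e + Q_r·C_b.
Rearranging, Q_w = Q_r·(C_std − C_b)/(C_e − C_std) = 4.41·(52 − 2.5) / (390 − 52) = 0.6458 m³/s.
= 55.8 ML/d.

55.8 ML/d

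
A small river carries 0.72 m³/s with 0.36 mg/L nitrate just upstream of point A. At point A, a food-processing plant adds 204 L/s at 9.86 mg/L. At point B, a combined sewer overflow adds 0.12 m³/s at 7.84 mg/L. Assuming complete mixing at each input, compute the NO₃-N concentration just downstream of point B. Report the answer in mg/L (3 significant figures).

204 L/s = 0.204 m³/s.
After input A: C = (0.72·0.36 + 0.204·9.86) / 0.924 = 2.457 mg/L.
After input B: C = (0.924·2.457 + 0.12·7.84) / 1.044 = 3.076 mg/L.

3.08 mg/L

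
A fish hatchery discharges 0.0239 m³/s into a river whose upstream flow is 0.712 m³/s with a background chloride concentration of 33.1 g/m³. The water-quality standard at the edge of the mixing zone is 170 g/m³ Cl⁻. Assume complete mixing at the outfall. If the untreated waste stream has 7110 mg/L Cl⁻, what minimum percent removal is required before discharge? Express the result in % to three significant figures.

Mass balance: 170·0.7359 = 0.0239·Cₑ + 0.712·33.1.
Cₑ = (125.1 − 23.57) / 0.0239 = 4248 mg/L.
Required removal = 1 − 4248/7110 = 40.25 %.

40.2 %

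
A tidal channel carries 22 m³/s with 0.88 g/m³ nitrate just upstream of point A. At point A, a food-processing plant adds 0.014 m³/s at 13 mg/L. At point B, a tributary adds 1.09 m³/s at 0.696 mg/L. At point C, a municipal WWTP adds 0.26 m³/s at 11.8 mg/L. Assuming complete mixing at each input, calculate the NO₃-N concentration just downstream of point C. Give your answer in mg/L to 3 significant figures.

After input A: C = (22·0.88 + 0.014·13) / 22.01 = 0.8877 mg/L.
After input B: C = (22.01·0.8877 + 1.09·0.696) / 23.1 = 0.8787 mg/L.
After input C: C = (23.1·0.8787 + 0.26·11.8) / 23.36 = 1 mg/L.

1.00 mg/L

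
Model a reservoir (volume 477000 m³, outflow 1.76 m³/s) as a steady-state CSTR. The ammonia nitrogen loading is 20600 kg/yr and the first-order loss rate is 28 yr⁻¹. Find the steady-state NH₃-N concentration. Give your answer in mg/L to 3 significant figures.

0.299 mg/L

Outflow Q = 1.76 m³/s × 3.156e+07 s/yr = 5.554e+07 m³/yr.
Steady-state CSTR mass balance: W = Q·C + k·V·C, so C = W/(Q + kV).
Q + kV = 5.554e+07 + 28·477000 = 6.89e+07 m³/yr.
C = 20600/6.89e+07 = 0.000299 kg/m³ = 0.299 mg/L.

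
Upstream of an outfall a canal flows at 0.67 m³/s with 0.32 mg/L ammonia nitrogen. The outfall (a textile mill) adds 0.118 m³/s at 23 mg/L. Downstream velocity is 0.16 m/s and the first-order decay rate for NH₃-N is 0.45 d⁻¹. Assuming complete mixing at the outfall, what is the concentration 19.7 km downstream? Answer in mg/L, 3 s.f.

After complete mixing, C₀ = (0.118·23 + 0.67·0.32) / 0.788 = 3.716 mg/L.
Travel time t = 1.97e+04 m / 0.16 m/s = 1.231e+05 s = 1.425 d.
C = 3.716·exp(−0.45·1.425) = 3.716·0.5266 = 1.957 mg/L.

1.96 mg/L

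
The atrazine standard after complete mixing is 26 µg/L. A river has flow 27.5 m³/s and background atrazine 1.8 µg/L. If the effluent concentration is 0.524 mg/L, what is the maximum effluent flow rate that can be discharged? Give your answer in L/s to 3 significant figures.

1.8 µg/L = 0.0018 mg/L.
26 µg/L = 0.026 mg/L.
Mass balance at complete mixing: C_std·(Q_w + Q_r) = Q_w·C_e + Q_r·C_b.
Rearranging, Q_w = Q_r·(C_std − C_b)/(C_e − C_std) = 27.5·(0.026 − 0.0018) / (0.524 − 0.026) = 1.336 m³/s.
= 1336 L/s.

1340 L/s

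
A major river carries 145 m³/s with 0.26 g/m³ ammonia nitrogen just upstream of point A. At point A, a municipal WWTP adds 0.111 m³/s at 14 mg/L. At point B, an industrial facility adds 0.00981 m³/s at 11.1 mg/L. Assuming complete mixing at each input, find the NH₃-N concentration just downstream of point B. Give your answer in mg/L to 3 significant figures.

After input A: C = (145·0.26 + 0.111·14) / 145.1 = 0.2705 mg/L.
After input B: C = (145.1·0.2705 + 0.00981·11.1) / 145.1 = 0.2712 mg/L.

0.271 mg/L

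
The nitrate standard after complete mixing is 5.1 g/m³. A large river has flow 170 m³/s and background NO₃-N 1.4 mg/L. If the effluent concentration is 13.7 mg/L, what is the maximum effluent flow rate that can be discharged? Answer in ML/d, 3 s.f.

6320 ML/d

Mass balance at complete mixing: C_std·(Q_w + Q_r) = Q_w·C_e + Q_r·C_b.
Rearranging, Q_w = Q_r·(C_std − C_b)/(C_e − C_std) = 170·(5.1 − 1.4) / (13.7 − 5.1) = 73.14 m³/s.
= 6319 ML/d.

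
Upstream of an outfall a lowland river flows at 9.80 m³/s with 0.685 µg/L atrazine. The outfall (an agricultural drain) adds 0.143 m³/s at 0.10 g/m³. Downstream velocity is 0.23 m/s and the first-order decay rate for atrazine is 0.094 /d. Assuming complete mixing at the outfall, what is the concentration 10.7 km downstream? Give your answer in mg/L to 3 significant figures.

0.685 µg/L = 0.000685 mg/L.
After complete mixing, C₀ = (0.143·0.1 + 9.8·0.000685) / 9.943 = 0.002113 mg/L.
Travel time t = 1.07e+04 m / 0.23 m/s = 4.652e+04 s = 0.5384 d.
C = 0.002113·exp(−0.094·0.5384) = 0.002113·0.9506 = 0.002009 mg/L.

0.00201 mg/L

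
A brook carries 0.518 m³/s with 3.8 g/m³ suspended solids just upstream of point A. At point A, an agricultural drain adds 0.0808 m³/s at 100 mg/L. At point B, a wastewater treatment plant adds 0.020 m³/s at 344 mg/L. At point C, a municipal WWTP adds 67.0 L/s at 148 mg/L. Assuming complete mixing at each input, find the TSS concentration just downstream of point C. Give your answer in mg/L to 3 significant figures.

After input A: C = (0.518·3.8 + 0.0808·100) / 0.5988 = 16.78 mg/L.
After input B: C = (0.5988·16.78 + 0.02·344) / 0.6188 = 27.36 mg/L.
67.0 L/s = 0.067 m³/s.
After input C: C = (0.6188·27.36 + 0.067·148) / 0.6858 = 39.14 mg/L.

39.1 mg/L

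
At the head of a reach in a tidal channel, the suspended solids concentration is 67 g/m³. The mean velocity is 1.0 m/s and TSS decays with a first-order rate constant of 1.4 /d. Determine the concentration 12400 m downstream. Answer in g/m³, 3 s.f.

54.8 g/m³

Travel time t = 12400 m / 1.0 m/s = 1.24e+04/1.0 = 1.24e+04 s = 0.1435 d.
First-order decay: C = 67·exp(−1.4·0.1435) = 67·0.818 = 54.8 g/m³.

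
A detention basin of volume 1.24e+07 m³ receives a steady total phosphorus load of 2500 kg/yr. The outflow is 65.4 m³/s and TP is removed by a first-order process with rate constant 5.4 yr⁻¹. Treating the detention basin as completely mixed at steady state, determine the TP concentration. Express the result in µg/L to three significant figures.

1.17 µg/L

Outflow Q = 65.4 m³/s × 3.156e+07 s/yr = 2.064e+09 m³/yr.
Steady-state CSTR mass balance: W = Q·C + k·V·C, so C = W/(Q + kV).
Q + kV = 2.064e+09 + 5.4·1.24e+07 = 2.131e+09 m³/yr.
C = 2500/2.131e+09 = 1.173e-06 kg/m³ = 0.001173 mg/L = 1.173 µg/L.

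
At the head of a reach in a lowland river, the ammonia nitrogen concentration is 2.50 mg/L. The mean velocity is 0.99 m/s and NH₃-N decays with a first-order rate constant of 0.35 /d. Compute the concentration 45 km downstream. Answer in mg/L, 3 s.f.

2.08 mg/L

Travel time t = 45 km / 0.99 m/s = 4.5e+04/0.99 = 4.545e+04 s = 0.5261 d.
First-order decay: C = 2.50·exp(−0.35·0.5261) = 2.50·0.8318 = 2.08 mg/L.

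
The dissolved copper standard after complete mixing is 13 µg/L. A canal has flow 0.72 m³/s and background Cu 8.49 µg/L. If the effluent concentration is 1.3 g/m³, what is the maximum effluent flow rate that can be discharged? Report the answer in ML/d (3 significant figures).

8.49 µg/L = 0.00849 mg/L.
13 µg/L = 0.013 mg/L.
Mass balance at complete mixing: C_std·(Q_w + Q_r) = Q_w·C_e + Q_r·C_b.
Rearranging, Q_w = Q_r·(C_std − C_b)/(C_e − C_std) = 0.72·(0.013 − 0.00849) / (1.3 − 0.013) = 0.002523 m³/s.
= 0.218 ML/d.

0.218 ML/d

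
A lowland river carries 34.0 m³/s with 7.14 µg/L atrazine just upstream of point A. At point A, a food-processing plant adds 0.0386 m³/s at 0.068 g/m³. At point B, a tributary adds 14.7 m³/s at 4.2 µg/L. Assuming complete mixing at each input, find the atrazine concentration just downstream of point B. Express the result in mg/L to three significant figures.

7.14 µg/L = 0.00714 mg/L.
After input A: C = (34·0.00714 + 0.0386·0.068) / 34.04 = 0.007209 mg/L.
4.2 µg/L = 0.0042 mg/L.
After input B: C = (34.04·0.007209 + 14.7·0.0042) / 48.74 = 0.006301 mg/L.

0.00630 mg/L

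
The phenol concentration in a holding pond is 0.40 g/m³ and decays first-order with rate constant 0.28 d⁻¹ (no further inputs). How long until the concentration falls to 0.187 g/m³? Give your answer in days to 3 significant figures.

2.72 d

t = ln(C₀/C)/k = ln(0.40/0.187)/0.28 = 0.7604/0.28 = 2.716 d.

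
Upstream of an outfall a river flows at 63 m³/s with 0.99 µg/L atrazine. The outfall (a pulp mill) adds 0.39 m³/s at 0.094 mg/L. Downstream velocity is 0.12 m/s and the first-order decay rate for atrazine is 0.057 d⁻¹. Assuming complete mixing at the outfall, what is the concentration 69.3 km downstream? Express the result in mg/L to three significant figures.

0.99 µg/L = 0.00099 mg/L.
After complete mixing, C₀ = (0.39·0.094 + 63·0.00099) / 63.39 = 0.001562 mg/L.
Travel time t = 6.93e+04 m / 0.12 m/s = 5.775e+05 s = 6.684 d.
C = 0.001562·exp(−0.057·6.684) = 0.001562·0.6832 = 0.001067 mg/L.

0.00107 mg/L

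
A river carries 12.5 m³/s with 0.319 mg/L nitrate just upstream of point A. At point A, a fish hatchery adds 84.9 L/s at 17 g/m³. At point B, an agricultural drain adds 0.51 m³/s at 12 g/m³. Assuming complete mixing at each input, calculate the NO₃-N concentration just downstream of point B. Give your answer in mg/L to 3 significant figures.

0.882 mg/L

84.9 L/s = 0.0849 m³/s.
After input A: C = (12.5·0.319 + 0.0849·17) / 12.58 = 0.4315 mg/L.
After input B: C = (12.58·0.4315 + 0.51·12) / 13.09 = 0.8821 mg/L.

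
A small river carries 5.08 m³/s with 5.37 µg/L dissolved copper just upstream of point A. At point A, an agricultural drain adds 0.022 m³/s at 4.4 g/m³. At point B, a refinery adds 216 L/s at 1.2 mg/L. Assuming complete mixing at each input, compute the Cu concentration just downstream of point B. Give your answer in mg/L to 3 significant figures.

5.37 µg/L = 0.00537 mg/L.
After input A: C = (5.08·0.00537 + 0.022·4.4) / 5.102 = 0.02432 mg/L.
216 L/s = 0.216 m³/s.
After input B: C = (5.102·0.02432 + 0.216·1.2) / 5.318 = 0.07207 mg/L.

0.0721 mg/L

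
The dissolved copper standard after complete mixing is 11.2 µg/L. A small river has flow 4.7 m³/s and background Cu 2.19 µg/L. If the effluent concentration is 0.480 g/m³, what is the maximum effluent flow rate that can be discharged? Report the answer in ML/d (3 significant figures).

2.19 µg/L = 0.00219 mg/L.
11.2 µg/L = 0.0112 mg/L.
Mass balance at complete mixing: C_std·(Q_w + Q_r) = Q_w·C_e + Q_r·C_b.
Rearranging, Q_w = Q_r·(C_std − C_b)/(C_e − C_std) = 4.7·(0.0112 − 0.00219) / (0.48 − 0.0112) = 0.09033 m³/s.
= 7.805 ML/d.

7.80 ML/d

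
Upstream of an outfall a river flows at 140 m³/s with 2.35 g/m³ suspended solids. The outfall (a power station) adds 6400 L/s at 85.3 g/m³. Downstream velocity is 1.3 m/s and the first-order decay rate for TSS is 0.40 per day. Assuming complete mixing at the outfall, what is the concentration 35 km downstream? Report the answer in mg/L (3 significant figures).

6400 L/s = 6.4 m³/s.
After complete mixing, C₀ = (6.4·85.3 + 140·2.35) / 146.4 = 5.976 mg/L.
Travel time t = 3.5e+04 m / 1.3 m/s = 2.692e+04 s = 0.3116 d.
C = 5.976·exp(−0.40·0.3116) = 5.976·0.8828 = 5.276 mg/L.

5.28 mg/L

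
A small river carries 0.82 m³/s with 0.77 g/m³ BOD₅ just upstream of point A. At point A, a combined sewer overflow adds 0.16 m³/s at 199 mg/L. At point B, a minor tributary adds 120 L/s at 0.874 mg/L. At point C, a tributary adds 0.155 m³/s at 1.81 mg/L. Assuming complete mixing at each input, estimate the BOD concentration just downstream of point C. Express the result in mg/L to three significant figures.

After input A: C = (0.82·0.77 + 0.16·199) / 0.98 = 33.13 mg/L.
120 L/s = 0.12 m³/s.
After input B: C = (0.98·33.13 + 0.12·0.874) / 1.1 = 29.61 mg/L.
After input C: C = (1.1·29.61 + 0.155·1.81) / 1.255 = 26.18 mg/L.

26.2 mg/L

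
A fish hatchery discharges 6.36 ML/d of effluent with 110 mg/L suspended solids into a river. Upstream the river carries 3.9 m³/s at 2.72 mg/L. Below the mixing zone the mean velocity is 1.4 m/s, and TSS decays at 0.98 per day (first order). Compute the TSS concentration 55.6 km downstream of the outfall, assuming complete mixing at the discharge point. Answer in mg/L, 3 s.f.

6.36 ML/d = 0.07361 m³/s.
After complete mixing, C₀ = (0.07361·110 + 3.9·2.72) / 3.974 = 4.707 mg/L.
Travel time t = 5.56e+04 m / 1.4 m/s = 3.971e+04 s = 0.4597 d.
C = 4.707·exp(−0.98·0.4597) = 4.707·0.6373 = 3 mg/L.

3.00 mg/L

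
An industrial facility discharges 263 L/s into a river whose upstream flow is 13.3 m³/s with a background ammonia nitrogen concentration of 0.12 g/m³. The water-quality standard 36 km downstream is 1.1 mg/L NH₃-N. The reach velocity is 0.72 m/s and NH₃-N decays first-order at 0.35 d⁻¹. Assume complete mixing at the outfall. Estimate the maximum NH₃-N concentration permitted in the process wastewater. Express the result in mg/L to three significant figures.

63.4 mg/L

263 L/s = 0.263 m³/s.
Travel time to the compliance point: t = 3.6e+04/0.72 = 5e+04 s = 0.5787 d; decay factor exp(−0.35·0.5787) = 0.8166.
So the concentration just after mixing may be at most 1.1/0.8166 = 1.347 mg/L.
Mass balance: 1.347·13.56 = 0.263·Cₑ + 13.3·0.12.
Cₑ = (18.27 − 1.596) / 0.263 = 63.4 mg/L.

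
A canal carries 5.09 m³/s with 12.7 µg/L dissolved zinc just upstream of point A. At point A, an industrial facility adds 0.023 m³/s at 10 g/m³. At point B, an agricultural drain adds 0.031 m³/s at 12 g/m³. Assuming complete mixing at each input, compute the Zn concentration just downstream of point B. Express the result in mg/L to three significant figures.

0.130 mg/L

12.7 µg/L = 0.0127 mg/L.
After input A: C = (5.09·0.0127 + 0.023·10) / 5.113 = 0.05763 mg/L.
After input B: C = (5.113·0.05763 + 0.031·12) / 5.144 = 0.1296 mg/L.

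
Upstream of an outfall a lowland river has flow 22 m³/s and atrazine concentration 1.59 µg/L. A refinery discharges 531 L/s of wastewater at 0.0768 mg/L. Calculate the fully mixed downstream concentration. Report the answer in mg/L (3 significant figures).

0.00336 mg/L

531 L/s = 0.531 m³/s.
1.59 µg/L = 0.00159 mg/L.
By mass balance at complete mixing, C = (0.531·0.0768 + 22·0.00159) / (0.531 + 22) = 0.07576/22.53 = 0.003363 mg/L.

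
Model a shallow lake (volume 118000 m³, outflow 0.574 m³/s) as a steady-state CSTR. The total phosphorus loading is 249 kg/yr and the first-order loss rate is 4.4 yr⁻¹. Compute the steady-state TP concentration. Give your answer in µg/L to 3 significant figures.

Outflow Q = 0.574 m³/s × 3.156e+07 s/yr = 1.811e+07 m³/yr.
Steady-state CSTR mass balance: W = Q·C + k·V·C, so C = W/(Q + kV).
Q + kV = 1.811e+07 + 4.4·118000 = 1.863e+07 m³/yr.
C = 249/1.863e+07 = 1.336e-05 kg/m³ = 0.01336 mg/L = 13.36 µg/L.

13.4 µg/L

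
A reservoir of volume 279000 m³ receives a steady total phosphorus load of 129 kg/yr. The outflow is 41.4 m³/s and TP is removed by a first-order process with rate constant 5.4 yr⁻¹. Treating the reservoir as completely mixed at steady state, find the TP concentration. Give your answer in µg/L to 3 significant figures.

0.0986 µg/L

Outflow Q = 41.4 m³/s × 3.156e+07 s/yr = 1.306e+09 m³/yr.
Steady-state CSTR mass balance: W = Q·C + k·V·C, so C = W/(Q + kV).
Q + kV = 1.306e+09 + 5.4·279000 = 1.308e+09 m³/yr.
C = 129/1.308e+09 = 9.862e-08 kg/m³ = 9.862e-05 mg/L = 0.09862 µg/L.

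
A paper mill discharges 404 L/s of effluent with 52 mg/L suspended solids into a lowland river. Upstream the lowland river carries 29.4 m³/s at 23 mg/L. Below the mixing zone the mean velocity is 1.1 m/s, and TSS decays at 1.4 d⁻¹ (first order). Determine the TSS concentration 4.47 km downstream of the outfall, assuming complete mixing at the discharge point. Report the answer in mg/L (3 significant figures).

21.9 mg/L

404 L/s = 0.404 m³/s.
After complete mixing, C₀ = (0.404·52 + 29.4·23) / 29.8 = 23.39 mg/L.
Travel time t = 4470 m / 1.1 m/s = 4064 s = 0.04703 d.
C = 23.39·exp(−1.4·0.04703) = 23.39·0.9363 = 21.9 mg/L.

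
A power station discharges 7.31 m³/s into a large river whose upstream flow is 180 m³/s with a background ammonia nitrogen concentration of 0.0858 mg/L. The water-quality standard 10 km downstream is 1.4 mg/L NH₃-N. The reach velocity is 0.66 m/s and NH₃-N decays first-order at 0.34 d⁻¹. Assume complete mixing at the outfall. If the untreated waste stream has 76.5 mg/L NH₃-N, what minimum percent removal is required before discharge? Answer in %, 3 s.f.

53.0 %

Travel time to the compliance point: t = 1e+04/0.66 = 1.515e+04 s = 0.1754 d; decay factor exp(−0.34·0.1754) = 0.9421.
So the concentration just after mixing may be at most 1.4/0.9421 = 1.486 mg/L.
Mass balance: 1.486·187.3 = 7.31·Cₑ + 180·0.0858.
Cₑ = (278.3 − 15.44) / 7.31 = 35.96 mg/L.
Required removal = 1 − 35.96/76.5 = 52.99 %.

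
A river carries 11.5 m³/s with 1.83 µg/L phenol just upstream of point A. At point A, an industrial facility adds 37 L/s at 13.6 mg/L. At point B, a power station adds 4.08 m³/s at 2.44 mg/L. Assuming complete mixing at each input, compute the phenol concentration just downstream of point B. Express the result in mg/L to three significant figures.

1.83 µg/L = 0.00183 mg/L.
37 L/s = 0.037 m³/s.
After input A: C = (11.5·0.00183 + 0.037·13.6) / 11.54 = 0.04544 mg/L.
After input B: C = (11.54·0.04544 + 4.08·2.44) / 15.62 = 0.671 mg/L.

0.671 mg/L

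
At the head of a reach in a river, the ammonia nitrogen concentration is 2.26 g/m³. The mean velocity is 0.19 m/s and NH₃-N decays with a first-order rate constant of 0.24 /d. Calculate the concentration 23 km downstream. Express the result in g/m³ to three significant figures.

1.61 g/m³

Travel time t = 23 km / 0.19 m/s = 2.3e+04/0.19 = 1.211e+05 s = 1.401 d.
First-order decay: C = 2.26·exp(−0.24·1.401) = 2.26·0.7144 = 1.615 g/m³.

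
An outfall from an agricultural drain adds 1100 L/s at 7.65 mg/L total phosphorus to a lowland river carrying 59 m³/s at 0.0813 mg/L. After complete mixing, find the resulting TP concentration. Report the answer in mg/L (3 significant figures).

0.220 mg/L

1100 L/s = 1.1 m³/s.
Conservation of mass across the mixing zone: C = (1.1·7.65 + 59·0.0813) / (1.1 + 59) = 13.21/60.1 = 0.2198 mg/L.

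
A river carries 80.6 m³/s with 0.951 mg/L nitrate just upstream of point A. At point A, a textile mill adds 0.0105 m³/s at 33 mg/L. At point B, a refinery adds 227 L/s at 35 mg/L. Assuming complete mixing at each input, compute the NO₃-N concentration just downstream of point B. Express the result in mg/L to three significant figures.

After input A: C = (80.6·0.951 + 0.0105·33) / 80.61 = 0.9552 mg/L.
227 L/s = 0.227 m³/s.
After input B: C = (80.61·0.9552 + 0.227·35) / 80.84 = 1.051 mg/L.

1.05 mg/L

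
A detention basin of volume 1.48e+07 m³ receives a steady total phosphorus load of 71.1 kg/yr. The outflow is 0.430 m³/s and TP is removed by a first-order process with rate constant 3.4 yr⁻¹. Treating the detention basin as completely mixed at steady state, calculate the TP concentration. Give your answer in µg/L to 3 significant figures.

1.11 µg/L

Outflow Q = 0.430 m³/s × 3.156e+07 s/yr = 1.357e+07 m³/yr.
Steady-state CSTR mass balance: W = Q·C + k·V·C, so C = W/(Q + kV).
Q + kV = 1.357e+07 + 3.4·1.48e+07 = 6.389e+07 m³/yr.
C = 71.1/6.389e+07 = 1.113e-06 kg/m³ = 0.001113 mg/L = 1.113 µg/L.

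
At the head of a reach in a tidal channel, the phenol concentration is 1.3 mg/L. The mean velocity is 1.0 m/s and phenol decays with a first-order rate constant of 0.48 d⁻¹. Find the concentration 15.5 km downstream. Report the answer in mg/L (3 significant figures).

1.19 mg/L

Travel time t = 15.5 km / 1.0 m/s = 1.55e+04/1.0 = 1.55e+04 s = 0.1794 d.
First-order decay: C = 1.3·exp(−0.48·0.1794) = 1.3·0.9175 = 1.193 mg/L.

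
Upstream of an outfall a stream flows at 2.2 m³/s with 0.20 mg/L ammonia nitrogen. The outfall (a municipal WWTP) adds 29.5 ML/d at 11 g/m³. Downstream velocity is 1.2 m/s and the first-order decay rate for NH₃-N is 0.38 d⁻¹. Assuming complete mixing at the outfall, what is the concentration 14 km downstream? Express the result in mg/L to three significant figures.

29.5 ML/d = 0.3414 m³/s.
After complete mixing, C₀ = (0.3414·11 + 2.2·0.2) / 2.541 = 1.651 mg/L.
Travel time t = 1.4e+04 m / 1.2 m/s = 1.167e+04 s = 0.135 d.
C = 1.651·exp(−0.38·0.135) = 1.651·0.95 = 1.568 mg/L.

1.57 mg/L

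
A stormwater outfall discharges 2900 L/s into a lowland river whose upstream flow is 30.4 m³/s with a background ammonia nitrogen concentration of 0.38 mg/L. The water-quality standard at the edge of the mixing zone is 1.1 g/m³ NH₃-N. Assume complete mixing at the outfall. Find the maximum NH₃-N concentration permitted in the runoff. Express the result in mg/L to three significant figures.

8.65 mg/L

2900 L/s = 2.9 m³/s.
Mass balance: 1.1·33.3 = 2.9·Cₑ + 30.4·0.38.
Cₑ = (36.63 − 11.55) / 2.9 = 8.648 mg/L.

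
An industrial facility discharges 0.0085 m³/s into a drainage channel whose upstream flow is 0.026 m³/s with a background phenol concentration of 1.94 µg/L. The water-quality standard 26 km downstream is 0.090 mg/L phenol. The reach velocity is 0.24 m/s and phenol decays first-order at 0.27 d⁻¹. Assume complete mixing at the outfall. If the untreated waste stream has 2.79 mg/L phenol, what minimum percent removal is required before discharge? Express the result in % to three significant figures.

81.8 %

1.94 µg/L = 0.00194 mg/L.
Travel time to the compliance point: t = 2.6e+04/0.24 = 1.083e+05 s = 1.254 d; decay factor exp(−0.27·1.254) = 0.7128.
So the concentration just after mixing may be at most 0.09/0.7128 = 0.1263 mg/L.
Mass balance: 0.1263·0.0345 = 0.0085·Cₑ + 0.026·0.00194.
Cₑ = (0.004356 − 5.044e-05) / 0.0085 = 0.5065 mg/L.
Required removal = 1 − 0.5065/2.79 = 81.84 %.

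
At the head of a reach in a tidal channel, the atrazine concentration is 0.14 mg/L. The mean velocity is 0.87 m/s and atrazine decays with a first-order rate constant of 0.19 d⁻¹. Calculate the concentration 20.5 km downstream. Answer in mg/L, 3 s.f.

Travel time t = 20.5 km / 0.87 m/s = 2.05e+04/0.87 = 2.356e+04 s = 0.2727 d.
First-order decay: C = 0.14·exp(−0.19·0.2727) = 0.14·0.9495 = 0.1329 mg/L.

0.133 mg/L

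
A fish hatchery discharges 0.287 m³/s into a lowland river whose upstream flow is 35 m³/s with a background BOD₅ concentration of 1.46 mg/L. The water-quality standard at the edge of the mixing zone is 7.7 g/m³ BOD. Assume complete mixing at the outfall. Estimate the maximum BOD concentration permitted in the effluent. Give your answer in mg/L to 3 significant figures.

Mass balance: 7.7·35.29 = 0.287·Cₑ + 35·1.46.
Cₑ = (271.7 − 51.1) / 0.287 = 768.7 mg/L.

769 mg/L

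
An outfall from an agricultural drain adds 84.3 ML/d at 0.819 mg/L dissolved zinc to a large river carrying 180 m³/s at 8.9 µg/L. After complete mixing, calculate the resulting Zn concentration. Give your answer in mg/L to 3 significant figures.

0.0133 mg/L

84.3 ML/d = 0.9757 m³/s.
8.9 µg/L = 0.0089 mg/L.
Conservation of mass across the mixing zone: C = (0.9757·0.819 + 180·0.0089) / (0.9757 + 180) = 2.401/181 = 0.01327 mg/L.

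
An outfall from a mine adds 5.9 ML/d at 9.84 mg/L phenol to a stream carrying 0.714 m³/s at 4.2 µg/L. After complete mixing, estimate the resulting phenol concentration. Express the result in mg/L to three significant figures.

5.9 ML/d = 0.06829 m³/s.
4.2 µg/L = 0.0042 mg/L.
Flow-weighted mixing gives C = (0.06829·9.84 + 0.714·0.0042) / (0.06829 + 0.714) = 0.6749/0.7823 = 0.8628 mg/L.

0.863 mg/L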